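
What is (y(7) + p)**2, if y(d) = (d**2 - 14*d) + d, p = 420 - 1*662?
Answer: 80656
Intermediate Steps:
p = -242 (p = 420 - 662 = -242)
y(d) = d**2 - 13*d
(y(7) + p)**2 = (7*(-13 + 7) - 242)**2 = (7*(-6) - 242)**2 = (-42 - 242)**2 = (-284)**2 = 80656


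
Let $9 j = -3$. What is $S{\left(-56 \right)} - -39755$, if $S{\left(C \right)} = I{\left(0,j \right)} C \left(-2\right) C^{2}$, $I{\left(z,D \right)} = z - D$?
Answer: $\frac{470497}{3} \approx 1.5683 \cdot 10^{5}$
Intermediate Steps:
$j = - \frac{1}{3}$ ($j = \frac{1}{9} \left(-3\right) = - \frac{1}{3} \approx -0.33333$)
$S{\left(C \right)} = - \frac{2 C^{3}}{3}$ ($S{\left(C \right)} = \left(0 - - \frac{1}{3}\right) C \left(-2\right) C^{2} = \left(0 + \frac{1}{3}\right) C \left(-2\right) C^{2} = \frac{C}{3} \left(-2\right) C^{2} = - \frac{2 C}{3} C^{2} = - \frac{2 C^{3}}{3}$)
$S{\left(-56 \right)} - -39755 = - \frac{2 \left(-56\right)^{3}}{3} - -39755 = \left(- \frac{2}{3}\right) \left(-175616\right) + 39755 = \frac{351232}{3} + 39755 = \frac{470497}{3}$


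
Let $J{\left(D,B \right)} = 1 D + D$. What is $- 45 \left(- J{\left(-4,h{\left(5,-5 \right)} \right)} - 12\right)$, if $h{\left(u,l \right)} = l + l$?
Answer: $180$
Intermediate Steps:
$h{\left(u,l \right)} = 2 l$
$J{\left(D,B \right)} = 2 D$ ($J{\left(D,B \right)} = D + D = 2 D$)
$- 45 \left(- J{\left(-4,h{\left(5,-5 \right)} \right)} - 12\right) = - 45 \left(- 2 \left(-4\right) - 12\right) = - 45 \left(\left(-1\right) \left(-8\right) - 12\right) = - 45 \left(8 - 12\right) = \left(-45\right) \left(-4\right) = 180$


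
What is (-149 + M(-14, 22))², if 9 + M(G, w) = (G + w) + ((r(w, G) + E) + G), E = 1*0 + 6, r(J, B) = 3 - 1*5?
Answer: 25600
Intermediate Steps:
r(J, B) = -2 (r(J, B) = 3 - 5 = -2)
E = 6 (E = 0 + 6 = 6)
M(G, w) = -5 + w + 2*G (M(G, w) = -9 + ((G + w) + ((-2 + 6) + G)) = -9 + ((G + w) + (4 + G)) = -9 + (4 + w + 2*G) = -5 + w + 2*G)
(-149 + M(-14, 22))² = (-149 + (-5 + 22 + 2*(-14)))² = (-149 + (-5 + 22 - 28))² = (-149 - 11)² = (-160)² = 25600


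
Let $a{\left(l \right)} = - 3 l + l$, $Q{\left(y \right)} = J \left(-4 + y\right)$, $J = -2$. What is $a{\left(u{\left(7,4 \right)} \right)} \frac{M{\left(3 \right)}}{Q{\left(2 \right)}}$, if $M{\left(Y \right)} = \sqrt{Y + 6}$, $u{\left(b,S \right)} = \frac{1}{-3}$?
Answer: $\frac{1}{2} \approx 0.5$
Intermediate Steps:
$Q{\left(y \right)} = 8 - 2 y$ ($Q{\left(y \right)} = - 2 \left(-4 + y\right) = 8 - 2 y$)
$u{\left(b,S \right)} = - \frac{1}{3}$
$M{\left(Y \right)} = \sqrt{6 + Y}$
$a{\left(l \right)} = - 2 l$
$a{\left(u{\left(7,4 \right)} \right)} \frac{M{\left(3 \right)}}{Q{\left(2 \right)}} = \left(-2\right) \left(- \frac{1}{3}\right) \frac{\sqrt{6 + 3}}{8 - 4} = \frac{2 \frac{\sqrt{9}}{8 - 4}}{3} = \frac{2 \cdot \frac{3}{4}}{3} = \frac{2 \cdot 3 \cdot \frac{1}{4}}{3} = \frac{2}{3} \cdot \frac{3}{4} = \frac{1}{2}$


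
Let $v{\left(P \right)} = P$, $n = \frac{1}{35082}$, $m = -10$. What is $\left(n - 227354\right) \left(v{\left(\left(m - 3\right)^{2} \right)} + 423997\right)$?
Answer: $- \frac{1691581012465241}{17541} \approx -9.6436 \cdot 10^{10}$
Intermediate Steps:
$n = \frac{1}{35082} \approx 2.8505 \cdot 10^{-5}$
$\left(n - 227354\right) \left(v{\left(\left(m - 3\right)^{2} \right)} + 423997\right) = \left(\frac{1}{35082} - 227354\right) \left(\left(-10 - 3\right)^{2} + 423997\right) = - \frac{7976033027 \left(\left(-13\right)^{2} + 423997\right)}{35082} = - \frac{7976033027 \left(169 + 423997\right)}{35082} = \left(- \frac{7976033027}{35082}\right) 424166 = - \frac{1691581012465241}{17541}$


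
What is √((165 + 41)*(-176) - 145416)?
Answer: 2*I*√45418 ≈ 426.23*I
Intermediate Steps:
√((165 + 41)*(-176) - 145416) = √(206*(-176) - 145416) = √(-36256 - 145416) = √(-181672) = 2*I*√45418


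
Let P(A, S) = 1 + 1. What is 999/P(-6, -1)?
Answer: 999/2 ≈ 499.50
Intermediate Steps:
P(A, S) = 2
999/P(-6, -1) = 999/2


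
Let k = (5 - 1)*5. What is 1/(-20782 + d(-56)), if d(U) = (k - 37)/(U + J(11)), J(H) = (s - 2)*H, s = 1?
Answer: -67/1392377 ≈ -4.8119e-5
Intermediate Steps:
k = 20 (k = 4*5 = 20)
J(H) = -H (J(H) = (1 - 2)*H = -H)
d(U) = -17/(-11 + U) (d(U) = (20 - 37)/(U - 1*11) = -17/(U - 11) = -17/(-11 + U))
1/(-20782 + d(-56)) = 1/(-20782 - 17/(-11 - 56)) = 1/(-20782 - 17/(-67)) = 1/(-20782 - 17*(-1/67)) = 1/(-20782 + 17/67) = 1/(-1392377/67) = -67/1392377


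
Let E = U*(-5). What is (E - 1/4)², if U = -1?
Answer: 361/16 ≈ 22.563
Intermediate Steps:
E = 5 (E = -1*(-5) = 5)
(E - 1/4)² = (5 - 1/4)² = (5 - 1*¼)² = (5 - ¼)² = (19/4)² = 361/16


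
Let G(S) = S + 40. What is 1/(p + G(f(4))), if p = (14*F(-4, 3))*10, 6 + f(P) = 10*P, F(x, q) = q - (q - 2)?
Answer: 1/354 ≈ 0.0028249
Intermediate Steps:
F(x, q) = 2 (F(x, q) = q - (-2 + q) = q + (2 - q) = 2)
f(P) = -6 + 10*P
G(S) = 40 + S
p = 280 (p = (14*2)*10 = 28*10 = 280)
1/(p + G(f(4))) = 1/(280 + (40 + (-6 + 10*4))) = 1/(280 + (40 + (-6 + 40))) = 1/(280 + (40 + 34)) = 1/(280 + 74) = 1/354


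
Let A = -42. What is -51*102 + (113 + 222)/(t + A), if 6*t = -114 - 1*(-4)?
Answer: -942567/181 ≈ -5207.6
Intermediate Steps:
t = -55/3 (t = (-114 - 1*(-4))/6 = (-114 + 4)/6 = (1/6)*(-110) = -55/3 ≈ -18.333)
-51*102 + (113 + 222)/(t + A) = -51*102 + (113 + 222)/(-55/3 - 42) = -5202 + 335/(-181/3) = -5202 + 335*(-3/181) = -5202 - 1005/181 = -942567/181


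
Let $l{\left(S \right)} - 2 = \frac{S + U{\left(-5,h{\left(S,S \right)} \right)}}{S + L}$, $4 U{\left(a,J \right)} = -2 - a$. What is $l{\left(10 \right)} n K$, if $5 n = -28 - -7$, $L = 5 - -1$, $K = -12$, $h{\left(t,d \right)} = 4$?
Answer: $\frac{10773}{80} \approx 134.66$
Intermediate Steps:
$U{\left(a,J \right)} = - \frac{1}{2} - \frac{a}{4}$ ($U{\left(a,J \right)} = \frac{-2 - a}{4} = - \frac{1}{2} - \frac{a}{4}$)
$L = 6$ ($L = 5 + 1 = 6$)
$l{\left(S \right)} = 2 + \frac{\frac{3}{4} + S}{6 + S}$ ($l{\left(S \right)} = 2 + \frac{S - - \frac{3}{4}}{S + 6} = 2 + \frac{S + \left(- \frac{1}{2} + \frac{5}{4}\right)}{6 + S} = 2 + \frac{S + \frac{3}{4}}{6 + S} = 2 + \frac{\frac{3}{4} + S}{6 + S}$)
$n = - \frac{21}{5}$ ($n = \frac{-28 - -7}{5} = \frac{-28 + 7}{5} = \frac{1}{5} \left(-21\right) = - \frac{21}{5} \approx -4.2$)
$l{\left(10 \right)} n K = \frac{3 \left(17 + 4 \cdot 10\right)}{4 \left(6 + 10\right)} \left(- \frac{21}{5}\right) \left(-12\right) = \frac{3 \left(17 + 40\right)}{4 \cdot 16} \left(- \frac{21}{5}\right) \left(-12\right) = \frac{3}{4} \cdot \frac{1}{16} \cdot 57 \left(- \frac{21}{5}\right) \left(-12\right) = \frac{171}{64} \left(- \frac{21}{5}\right) \left(-12\right) = \left(- \frac{3591}{320}\right) \left(-12\right) = \frac{10773}{80}$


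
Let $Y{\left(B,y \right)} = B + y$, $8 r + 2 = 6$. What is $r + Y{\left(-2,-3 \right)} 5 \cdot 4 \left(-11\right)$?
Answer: $\frac{2201}{2} \approx 1100.5$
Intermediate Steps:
$r = \frac{1}{2}$ ($r = - \frac{1}{4} + \frac{1}{8} \cdot 6 = - \frac{1}{4} + \frac{3}{4} = \frac{1}{2} \approx 0.5$)
$r + Y{\left(-2,-3 \right)} 5 \cdot 4 \left(-11\right) = \frac{1}{2} + \left(-2 - 3\right) 5 \cdot 4 \left(-11\right) = \frac{1}{2} + \left(-5\right) 20 \left(-11\right) = \frac{1}{2} - -1100 = \frac{1}{2} + 1100 = \frac{2201}{2}$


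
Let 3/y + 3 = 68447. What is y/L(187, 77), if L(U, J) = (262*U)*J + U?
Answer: 1/86073463300 ≈ 1.1618e-11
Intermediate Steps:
y = 3/68444 (y = 3/(-3 + 68447) = 3/68444 ≈ 4.3831e-5)
L(U, J) = U + 262*J*U (L(U, J) = 262*J*U + U = U + 262*J*U)
y/L(187, 77) = 3/(68444*((187*(1 + 262*77)))) = 3/(68444*((187*(1 + 20174)))) = 3/(68444*((187*20175))) = (3/68444)/3772725 = (3/68444)*(1/3772725) = 1/86073463300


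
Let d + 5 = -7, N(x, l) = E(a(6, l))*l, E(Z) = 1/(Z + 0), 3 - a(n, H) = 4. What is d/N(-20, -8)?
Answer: -3/2 ≈ -1.5000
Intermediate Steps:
a(n, H) = -1 (a(n, H) = 3 - 1*4 = 3 - 4 = -1)
E(Z) = 1/Z
N(x, l) = -l (N(x, l) = l/(-1) = -l)
d = -12 (d = -5 - 7 = -12)
d/N(-20, -8) = -12/(-1*(-8)) = -12/8 = (1/8)*(-12) = -3/2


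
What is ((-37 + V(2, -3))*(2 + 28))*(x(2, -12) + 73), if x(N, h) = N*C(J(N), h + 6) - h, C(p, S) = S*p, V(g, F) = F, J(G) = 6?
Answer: -15600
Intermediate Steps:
x(N, h) = -h + N*(36 + 6*h) (x(N, h) = N*((h + 6)*6) - h = N*((6 + h)*6) - h = N*(36 + 6*h) - h = -h + N*(36 + 6*h))
((-37 + V(2, -3))*(2 + 28))*(x(2, -12) + 73) = ((-37 - 3)*(2 + 28))*((-1*(-12) + 6*2*(6 - 12)) + 73) = (-40*30)*((12 + 6*2*(-6)) + 73) = -1200*((12 - 72) + 73) = -1200*(-60 + 73) = -1200*13 = -15600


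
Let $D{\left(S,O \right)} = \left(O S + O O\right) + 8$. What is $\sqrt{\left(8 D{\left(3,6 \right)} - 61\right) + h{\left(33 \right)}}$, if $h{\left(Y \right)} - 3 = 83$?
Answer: $\sqrt{521} \approx 22.825$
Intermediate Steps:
$D{\left(S,O \right)} = 8 + O^{2} + O S$ ($D{\left(S,O \right)} = \left(O S + O^{2}\right) + 8 = \left(O^{2} + O S\right) + 8 = 8 + O^{2} + O S$)
$h{\left(Y \right)} = 86$ ($h{\left(Y \right)} = 3 + 83 = 86$)
$\sqrt{\left(8 D{\left(3,6 \right)} - 61\right) + h{\left(33 \right)}} = \sqrt{\left(8 \left(8 + 6^{2} + 6 \cdot 3\right) - 61\right) + 86} = \sqrt{\left(8 \left(8 + 36 + 18\right) - 61\right) + 86} = \sqrt{\left(8 \cdot 62 - 61\right) + 86} = \sqrt{\left(496 - 61\right) + 86} = \sqrt{435 + 86} = \sqrt{521}$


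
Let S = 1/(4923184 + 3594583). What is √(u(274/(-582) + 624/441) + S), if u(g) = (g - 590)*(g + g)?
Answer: I*√16408499828231716242045931/121454839653 ≈ 33.352*I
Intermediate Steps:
u(g) = 2*g*(-590 + g) (u(g) = (-590 + g)*(2*g) = 2*g*(-590 + g))
S = 1/8517767 ≈ 1.1740e-7
√(u(274/(-582) + 624/441) + S) = √(2*(274/(-582) + 624/441)*(-590 + (274/(-582) + 624/441)) + 1/8517767) = √(2*(274*(-1/582) + 624*(1/441))*(-590 + (274*(-1/582) + 624*(1/441))) + 1/8517767) = √(2*(-137/291 + 208/147)*(-590 + (-137/291 + 208/147)) + 1/8517767) = √(2*(13463/14259)*(-590 + 13463/14259) + 1/8517767) = √(2*(13463/14259)*(-8399347/14259) + 1/8517767) = √(-226160817322/203319081 + 1/8517767) = √(-1926385146275040893/1731824558612127) = I*√16408499828231716242045931/121454839653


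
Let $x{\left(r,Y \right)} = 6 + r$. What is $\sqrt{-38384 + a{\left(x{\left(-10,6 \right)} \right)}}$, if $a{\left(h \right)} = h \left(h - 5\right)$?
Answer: $2 i \sqrt{9587} \approx 195.83 i$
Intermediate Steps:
$a{\left(h \right)} = h \left(-5 + h\right)$
$\sqrt{-38384 + a{\left(x{\left(-10,6 \right)} \right)}} = \sqrt{-38384 + \left(6 - 10\right) \left(-5 + \left(6 - 10\right)\right)} = \sqrt{-38384 - 4 \left(-5 - 4\right)} = \sqrt{-38384 - -36} = \sqrt{-38384 + 36} = \sqrt{-38348} = 2 i \sqrt{9587}$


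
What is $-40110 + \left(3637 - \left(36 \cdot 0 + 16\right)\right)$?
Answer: $-36489$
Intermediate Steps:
$-40110 + \left(3637 - \left(36 \cdot 0 + 16\right)\right) = -40110 + \left(3637 - \left(0 + 16\right)\right) = -40110 + \left(3637 - 16\right) = -40110 + 3621 = -36489$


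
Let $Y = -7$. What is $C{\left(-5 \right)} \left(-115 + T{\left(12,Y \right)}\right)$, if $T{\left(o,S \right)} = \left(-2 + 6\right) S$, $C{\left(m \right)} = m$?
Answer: $715$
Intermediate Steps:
$T{\left(o,S \right)} = 4 S$
$C{\left(-5 \right)} \left(-115 + T{\left(12,Y \right)}\right) = - 5 \left(-115 + 4 \left(-7\right)\right) = - 5 \left(-115 - 28\right) = \left(-5\right) \left(-143\right) = 715$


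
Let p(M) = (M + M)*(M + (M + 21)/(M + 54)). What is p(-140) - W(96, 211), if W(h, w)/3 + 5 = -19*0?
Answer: 1669585/43 ≈ 38828.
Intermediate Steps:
p(M) = 2*M*(M + (21 + M)/(54 + M)) (p(M) = (2*M)*(M + (21 + M)/(54 + M)) = 2*M*(M + (21 + M)/(54 + M)))
W(h, w) = -15 (W(h, w) = -15 + 3*(-19*0) = -15 + 3*0 = -15 + 0 = -15)
p(-140) - W(96, 211) = 2*(-140)*(21 + (-140)² + 55*(-140))/(54 - 140) - 1*(-15) = 2*(-140)*(21 + 19600 - 7700)/(-86) + 15 = 2*(-140)*(-1/86)*11921 + 15 = 1668940/43 + 15 = 1669585/43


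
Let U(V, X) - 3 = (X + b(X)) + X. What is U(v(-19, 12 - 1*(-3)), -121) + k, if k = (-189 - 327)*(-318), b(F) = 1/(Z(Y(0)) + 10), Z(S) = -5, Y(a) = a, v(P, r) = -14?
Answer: 819246/5 ≈ 1.6385e+5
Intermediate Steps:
b(F) = ⅕ (b(F) = 1/(-5 + 10) = 1/5 = ⅕)
k = 164088 (k = -516*(-318) = 164088)
U(V, X) = 16/5 + 2*X (U(V, X) = 3 + ((X + ⅕) + X) = 3 + ((⅕ + X) + X) = 3 + (⅕ + 2*X) = 16/5 + 2*X)
U(v(-19, 12 - 1*(-3)), -121) + k = (16/5 + 2*(-121)) + 164088 = (16/5 - 242) + 164088 = -1194/5 + 164088 = 819246/5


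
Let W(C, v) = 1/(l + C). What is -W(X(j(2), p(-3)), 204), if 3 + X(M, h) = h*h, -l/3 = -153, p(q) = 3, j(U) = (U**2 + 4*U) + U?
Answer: -1/465 ≈ -0.0021505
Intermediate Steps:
j(U) = U**2 + 5*U
l = 459 (l = -3*(-153) = 459)
X(M, h) = -3 + h**2 (X(M, h) = -3 + h*h = -3 + h**2)
W(C, v) = 1/(459 + C)
-W(X(j(2), p(-3)), 204) = -1/(459 + (-3 + 3**2)) = -1/(459 + (-3 + 9)) = -1/(459 + 6) = -1/465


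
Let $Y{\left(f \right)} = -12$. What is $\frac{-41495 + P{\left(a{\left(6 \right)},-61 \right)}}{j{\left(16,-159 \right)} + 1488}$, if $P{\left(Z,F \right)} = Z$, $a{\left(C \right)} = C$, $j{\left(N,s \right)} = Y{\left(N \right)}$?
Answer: $- \frac{41489}{1476} \approx -28.109$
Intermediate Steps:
$j{\left(N,s \right)} = -12$
$\frac{-41495 + P{\left(a{\left(6 \right)},-61 \right)}}{j{\left(16,-159 \right)} + 1488} = \frac{-41495 + 6}{-12 + 1488} = - \frac{41489}{1476}$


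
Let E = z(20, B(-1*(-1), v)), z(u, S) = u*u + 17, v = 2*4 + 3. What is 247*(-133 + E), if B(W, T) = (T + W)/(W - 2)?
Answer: 70148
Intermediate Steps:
v = 11 (v = 8 + 3 = 11)
B(W, T) = (T + W)/(-2 + W)
z(u, S) = 17 + u**2 (z(u, S) = u**2 + 17 = 17 + u**2)
E = 417 (E = 17 + 20**2 = 17 + 400 = 417)
247*(-133 + E) = 247*(-133 + 417) = 247*284 = 70148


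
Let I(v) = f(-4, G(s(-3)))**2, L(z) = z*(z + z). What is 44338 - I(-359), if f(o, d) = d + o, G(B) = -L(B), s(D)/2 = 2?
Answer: 43042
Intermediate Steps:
L(z) = 2*z**2 (L(z) = z*(2*z) = 2*z**2)
s(D) = 4 (s(D) = 2*2 = 4)
G(B) = -2*B**2
I(v) = 1296 (I(v) = (-2*4**2 - 4)**2 = (-2*16 - 4)**2 = (-32 - 4)**2 = (-36)**2 = 1296)
44338 - I(-359) = 44338 - 1*1296 = 44338 - 1296 = 43042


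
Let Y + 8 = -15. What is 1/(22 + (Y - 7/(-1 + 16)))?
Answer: -15/22 ≈ -0.68182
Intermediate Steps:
Y = -23 (Y = -8 - 15 = -23)
1/(22 + (Y - 7/(-1 + 16))) = 1/(22 + (-23 - 7/(-1 + 16))) = 1/(22 + (-23 - 7/15)) = 1/(22 - 352/15) = 1/(-22/15) = -15/22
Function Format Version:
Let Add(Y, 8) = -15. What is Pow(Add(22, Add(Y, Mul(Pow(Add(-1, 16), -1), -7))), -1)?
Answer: Rational(-15, 22) ≈ -0.68182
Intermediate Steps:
Y = -23 (Y = Add(-8, -15) = -23)
Pow(Add(22, Add(Y, Mul(Pow(Add(-1, 16), -1), -7))), -1) = Pow(Add(22, Add(-23, Mul(Pow(Add(-1, 16), -1), -7))), -1) = Pow(Add(22, Add(-23, Mul(Pow(15, -1), -7))), -1) = Pow(Add(22, Add(-23, Mul(Rational(1, 15), -7))), -1) = Pow(Add(22, Add(-23, Rational(-7, 15))), -1) = Pow(Add(22, Rational(-352, 15)), -1) = Pow(Rational(-22, 15), -1) = Rational(-15, 22)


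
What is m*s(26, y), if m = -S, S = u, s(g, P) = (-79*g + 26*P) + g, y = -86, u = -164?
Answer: -699296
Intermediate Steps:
s(g, P) = -78*g + 26*P
S = -164
m = 164 (m = -1*(-164) = 164)
m*s(26, y) = 164*(-78*26 + 26*(-86)) = 164*(-2028 - 2236) = 164*(-4264) = -699296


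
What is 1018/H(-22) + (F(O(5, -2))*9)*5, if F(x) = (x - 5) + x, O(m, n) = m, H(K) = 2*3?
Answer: 1184/3 ≈ 394.67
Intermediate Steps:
H(K) = 6
F(x) = -5 + 2*x (F(x) = (-5 + x) + x = -5 + 2*x)
1018/H(-22) + (F(O(5, -2))*9)*5 = 1018/6 + ((-5 + 2*5)*9)*5 = 1018*(1/6) + ((-5 + 10)*9)*5 = 509/3 + (5*9)*5 = 509/3 + 45*5 = 509/3 + 225 = 1184/3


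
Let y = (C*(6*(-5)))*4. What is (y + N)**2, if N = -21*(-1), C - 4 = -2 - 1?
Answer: 9801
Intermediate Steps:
C = 1 (C = 4 + (-2 - 1) = 4 - 3 = 1)
N = 21
y = -120 (y = (1*(6*(-5)))*4 = (1*(-30))*4 = -30*4 = -120)
(y + N)**2 = (-120 + 21)**2 = (-99)**2 = 9801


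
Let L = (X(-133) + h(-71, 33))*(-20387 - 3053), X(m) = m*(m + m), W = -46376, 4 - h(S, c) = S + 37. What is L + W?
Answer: -830197416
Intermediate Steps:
h(S, c) = -33 - S (h(S, c) = 4 - (S + 37) = 4 - (37 + S) = 4 + (-37 - S) = -33 - S)
X(m) = 2*m**2 (X(m) = m*(2*m) = 2*m**2)
L = -830151040 (L = (2*(-133)**2 + (-33 - 1*(-71)))*(-20387 - 3053) = (2*17689 + (-33 + 71))*(-23440) = (35378 + 38)*(-23440) = 35416*(-23440) = -830151040)
L + W = -830151040 - 46376 = -830197416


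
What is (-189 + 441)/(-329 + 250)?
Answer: -252/79 ≈ -3.1899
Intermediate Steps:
(-189 + 441)/(-329 + 250) = 252/(-79) = 252*(-1/79) = -252/79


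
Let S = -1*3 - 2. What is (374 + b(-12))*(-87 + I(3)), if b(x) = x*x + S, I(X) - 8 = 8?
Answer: -36423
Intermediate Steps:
S = -5 (S = -3 - 2 = -5)
I(X) = 16 (I(X) = 8 + 8 = 16)
b(x) = -5 + x² (b(x) = x*x - 5 = x² - 5 = -5 + x²)
(374 + b(-12))*(-87 + I(3)) = (374 + (-5 + (-12)²))*(-87 + 16) = (374 + (-5 + 144))*(-71) = (374 + 139)*(-71) = 513*(-71) = -36423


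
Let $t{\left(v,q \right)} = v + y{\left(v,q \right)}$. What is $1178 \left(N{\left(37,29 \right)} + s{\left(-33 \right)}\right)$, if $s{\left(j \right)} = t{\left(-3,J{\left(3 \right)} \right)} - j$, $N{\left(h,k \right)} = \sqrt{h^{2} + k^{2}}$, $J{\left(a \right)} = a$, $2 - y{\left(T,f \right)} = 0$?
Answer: $37696 + 1178 \sqrt{2210} \approx 93075.0$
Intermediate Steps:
$y{\left(T,f \right)} = 2$ ($y{\left(T,f \right)} = 2 - 0 = 2 + 0 = 2$)
$t{\left(v,q \right)} = 2 + v$ ($t{\left(v,q \right)} = v + 2 = 2 + v$)
$s{\left(j \right)} = -1 - j$ ($s{\left(j \right)} = \left(2 - 3\right) - j = -1 - j$)
$1178 \left(N{\left(37,29 \right)} + s{\left(-33 \right)}\right) = 1178 \left(\sqrt{37^{2} + 29^{2}} - -32\right) = 1178 \left(\sqrt{1369 + 841} + \left(-1 + 33\right)\right) = 1178 \left(\sqrt{2210} + 32\right) = 1178 \left(32 + \sqrt{2210}\right) = 37696 + 1178 \sqrt{2210}$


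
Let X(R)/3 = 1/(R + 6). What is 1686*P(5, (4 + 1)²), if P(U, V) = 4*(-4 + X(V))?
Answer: -816024/31 ≈ -26323.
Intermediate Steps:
X(R) = 3/(6 + R) (X(R) = 3/(R + 6) = 3/(6 + R))
P(U, V) = -16 + 12/(6 + V) (P(U, V) = 4*(-4 + 3/(6 + V)) = -16 + 12/(6 + V))
1686*P(5, (4 + 1)²) = 1686*(4*(-21 - 4*(4 + 1)²)/(6 + (4 + 1)²)) = 1686*(4*(-21 - 4*5²)/(6 + 5²)) = 1686*(4*(-21 - 4*25)/(6 + 25)) = 1686*(4*(-21 - 100)/31) = 1686*(4*(1/31)*(-121)) = 1686*(-484/31) = -816024/31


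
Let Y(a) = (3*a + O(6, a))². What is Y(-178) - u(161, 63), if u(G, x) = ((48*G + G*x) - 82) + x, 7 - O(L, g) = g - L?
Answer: 99797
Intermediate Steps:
O(L, g) = 7 + L - g (O(L, g) = 7 - (g - L) = 7 + (L - g) = 7 + L - g)
u(G, x) = -82 + x + 48*G + G*x (u(G, x) = (-82 + 48*G + G*x) + x = -82 + x + 48*G + G*x)
Y(a) = (13 + 2*a)² (Y(a) = (3*a + (7 + 6 - a))² = (3*a + (13 - a))² = (13 + 2*a)²)
Y(-178) - u(161, 63) = (13 + 2*(-178))² - (-82 + 63 + 48*161 + 161*63) = (13 - 356)² - (-82 + 63 + 7728 + 10143) = (-343)² - 1*17852 = 117649 - 17852 = 99797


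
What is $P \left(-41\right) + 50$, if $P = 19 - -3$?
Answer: $-852$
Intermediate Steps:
$P = 22$ ($P = 19 + 3 = 22$)
$P \left(-41\right) + 50 = 22 \left(-41\right) + 50 = -902 + 50 = -852$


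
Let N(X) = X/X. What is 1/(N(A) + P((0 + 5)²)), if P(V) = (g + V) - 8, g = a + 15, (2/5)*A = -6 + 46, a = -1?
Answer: 1/32 ≈ 0.031250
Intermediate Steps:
A = 100 (A = 5*(-6 + 46)/2 = (5/2)*40 = 100)
N(X) = 1
g = 14 (g = -1 + 15 = 14)
P(V) = 6 + V (P(V) = (14 + V) - 8 = 6 + V)
1/(N(A) + P((0 + 5)²)) = 1/(1 + (6 + (0 + 5)²)) = 1/(1 + (6 + 5²)) = 1/(1 + (6 + 25)) = 1/(1 + 31) = 1/32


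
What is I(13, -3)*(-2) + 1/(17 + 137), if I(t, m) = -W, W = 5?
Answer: 1541/154 ≈ 10.007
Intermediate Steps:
I(t, m) = -5 (I(t, m) = -1*5 = -5)
I(13, -3)*(-2) + 1/(17 + 137) = -5*(-2) + 1/(17 + 137) = 10 + 1/154 = 1541/154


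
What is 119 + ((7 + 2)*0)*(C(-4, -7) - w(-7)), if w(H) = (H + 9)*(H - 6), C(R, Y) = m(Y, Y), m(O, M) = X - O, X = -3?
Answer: 119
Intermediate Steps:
m(O, M) = -3 - O
C(R, Y) = -3 - Y
w(H) = (-6 + H)*(9 + H) (w(H) = (9 + H)*(-6 + H) = (-6 + H)*(9 + H))
119 + ((7 + 2)*0)*(C(-4, -7) - w(-7)) = 119 + ((7 + 2)*0)*((-3 - 1*(-7)) - (-54 + (-7)² + 3*(-7))) = 119 + (9*0)*((-3 + 7) - (-54 + 49 - 21)) = 119 + 0*(4 - 1*(-26)) = 119 + 0*(4 + 26) = 119 + 0*30 = 119 + 0 = 119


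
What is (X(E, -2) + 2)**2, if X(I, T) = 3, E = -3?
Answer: 25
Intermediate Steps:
(X(E, -2) + 2)**2 = (3 + 2)**2 = 5**2 = 25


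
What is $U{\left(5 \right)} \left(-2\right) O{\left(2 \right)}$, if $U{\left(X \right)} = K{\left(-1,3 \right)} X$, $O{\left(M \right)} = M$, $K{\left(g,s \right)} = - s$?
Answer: $60$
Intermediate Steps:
$U{\left(X \right)} = - 3 X$ ($U{\left(X \right)} = \left(-1\right) 3 X = - 3 X$)
$U{\left(5 \right)} \left(-2\right) O{\left(2 \right)} = \left(-3\right) 5 \left(-2\right) 2 = \left(-15\right) \left(-2\right) 2 = 30 \cdot 2 = 60$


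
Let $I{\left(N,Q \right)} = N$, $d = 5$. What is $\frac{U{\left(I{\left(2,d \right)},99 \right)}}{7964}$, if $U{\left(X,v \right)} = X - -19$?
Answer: $\frac{21}{7964} \approx 0.0026369$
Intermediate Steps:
$U{\left(X,v \right)} = 19 + X$ ($U{\left(X,v \right)} = X + 19 = 19 + X$)
$\frac{U{\left(I{\left(2,d \right)},99 \right)}}{7964} = \frac{19 + 2}{7964} = 21 \cdot \frac{1}{7964} = \frac{21}{7964}$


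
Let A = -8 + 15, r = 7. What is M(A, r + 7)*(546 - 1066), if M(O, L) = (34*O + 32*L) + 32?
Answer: -373360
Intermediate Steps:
A = 7
M(O, L) = 32 + 32*L + 34*O (M(O, L) = (32*L + 34*O) + 32 = 32 + 32*L + 34*O)
M(A, r + 7)*(546 - 1066) = (32 + 32*(7 + 7) + 34*7)*(546 - 1066) = (32 + 32*14 + 238)*(-520) = (32 + 448 + 238)*(-520) = 718*(-520) = -373360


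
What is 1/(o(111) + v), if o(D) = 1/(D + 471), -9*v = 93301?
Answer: -1746/18100391 ≈ -9.6462e-5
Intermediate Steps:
v = -93301/9 (v = -⅑*93301 = -93301/9 ≈ -10367.)
o(D) = 1/(471 + D)
1/(o(111) + v) = 1/(1/(471 + 111) - 93301/9) = 1/(1/582 - 93301/9) = 1/(-18100391/1746) = -1746/18100391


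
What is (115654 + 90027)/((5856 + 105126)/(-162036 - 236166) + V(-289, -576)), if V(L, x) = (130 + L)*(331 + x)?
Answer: 13650430927/2585307988 ≈ 5.2800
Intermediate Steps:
(115654 + 90027)/((5856 + 105126)/(-162036 - 236166) + V(-289, -576)) = (115654 + 90027)/((5856 + 105126)/(-162036 - 236166) + (43030 + 130*(-576) + 331*(-289) - 289*(-576))) = 205681/(110982/(-398202) + (43030 - 74880 - 95659 + 166464)) = 205681/(110982*(-1/398202) + 38955) = 205681/(-18497/66367 + 38955) = 205681/(2585307988/66367) = 205681*(66367/2585307988) = 13650430927/2585307988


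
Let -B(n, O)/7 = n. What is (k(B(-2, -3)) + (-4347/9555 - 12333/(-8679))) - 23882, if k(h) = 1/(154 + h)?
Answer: -754438928179/31591560 ≈ -23881.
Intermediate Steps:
B(n, O) = -7*n
(k(B(-2, -3)) + (-4347/9555 - 12333/(-8679))) - 23882 = (1/(154 - 7*(-2)) + (-4347/9555 - 12333/(-8679))) - 23882 = (1/(154 + 14) + (-4347*1/9555 - 12333*(-1/8679))) - 23882 = (1/168 + (-207/455 + 4111/2893)) - 23882 = (1/168 + 1271654/1316315) - 23882 = 30707741/31591560 - 23882 = -754438928179/31591560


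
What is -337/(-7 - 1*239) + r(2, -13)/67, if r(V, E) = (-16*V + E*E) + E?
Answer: 53083/16482 ≈ 3.2207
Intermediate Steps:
r(V, E) = E + E**2 - 16*V (r(V, E) = (-16*V + E**2) + E = (E**2 - 16*V) + E = E + E**2 - 16*V)
-337/(-7 - 1*239) + r(2, -13)/67 = -337/(-7 - 1*239) + (-13 + (-13)**2 - 16*2)/67 = -337/(-7 - 239) + (-13 + 169 - 32)*(1/67) = -337/(-246) + 124*(1/67) = -337*(-1/246) + 124/67 = 337/246 + 124/67 = 53083/16482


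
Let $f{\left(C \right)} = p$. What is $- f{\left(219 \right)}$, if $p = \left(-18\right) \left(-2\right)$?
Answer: $-36$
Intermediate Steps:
$p = 36$
$f{\left(C \right)} = 36$
$- f{\left(219 \right)} = \left(-1\right) 36 = -36$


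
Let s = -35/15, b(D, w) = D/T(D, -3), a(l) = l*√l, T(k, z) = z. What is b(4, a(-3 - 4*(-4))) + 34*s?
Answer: -242/3 ≈ -80.667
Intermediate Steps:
a(l) = l^(3/2)
b(D, w) = -D/3 (b(D, w) = D/(-3) = D*(-⅓) = -D/3)
s = -7/3 (s = -35*1/15 = -7/3 ≈ -2.3333)
b(4, a(-3 - 4*(-4))) + 34*s = -⅓*4 + 34*(-7/3) = -4/3 - 238/3 = -242/3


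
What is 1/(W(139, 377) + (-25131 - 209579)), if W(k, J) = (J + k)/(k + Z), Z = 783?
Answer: -461/108201052 ≈ -4.2606e-6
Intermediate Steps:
W(k, J) = (J + k)/(783 + k) (W(k, J) = (J + k)/(k + 783) = (J + k)/(783 + k))
1/(W(139, 377) + (-25131 - 209579)) = 1/((377 + 139)/(783 + 139) + (-25131 - 209579)) = 1/(516/922 - 234710) = 1/((1/922)*516 - 234710) = 1/(258/461 - 234710) = 1/(-108201052/461) = -461/108201052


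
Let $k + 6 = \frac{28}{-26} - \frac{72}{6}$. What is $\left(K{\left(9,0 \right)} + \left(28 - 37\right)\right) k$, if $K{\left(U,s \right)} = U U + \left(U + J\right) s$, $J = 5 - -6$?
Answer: $- \frac{17856}{13} \approx -1373.5$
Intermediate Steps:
$J = 11$ ($J = 5 + 6 = 11$)
$k = - \frac{248}{13}$ ($k = -6 + \left(\frac{28}{-26} - \frac{72}{6}\right) = -6 + \left(28 \left(- \frac{1}{26}\right) - 12\right) = -6 - \frac{170}{13} = - \frac{248}{13} \approx -19.077$)
$K{\left(U,s \right)} = U^{2} + s \left(11 + U\right)$ ($K{\left(U,s \right)} = U U + \left(U + 11\right) s = U^{2} + \left(11 + U\right) s = U^{2} + s \left(11 + U\right)$)
$\left(K{\left(9,0 \right)} + \left(28 - 37\right)\right) k = \left(\left(9^{2} + 11 \cdot 0 + 9 \cdot 0\right) + \left(28 - 37\right)\right) \left(- \frac{248}{13}\right) = \left(\left(81 + 0 + 0\right) - 9\right) \left(- \frac{248}{13}\right) = \left(81 - 9\right) \left(- \frac{248}{13}\right) = 72 \left(- \frac{248}{13}\right) = - \frac{17856}{13}$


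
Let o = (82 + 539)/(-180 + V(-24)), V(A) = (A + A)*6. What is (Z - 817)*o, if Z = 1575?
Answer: -26151/26 ≈ -1005.8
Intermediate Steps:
V(A) = 12*A (V(A) = (2*A)*6 = 12*A)
o = -69/52 (o = (82 + 539)/(-180 + 12*(-24)) = 621/(-180 - 288) = 621/(-468) = 621*(-1/468) = -69/52 ≈ -1.3269)
(Z - 817)*o = (1575 - 817)*(-69/52) = 758*(-69/52) = -26151/26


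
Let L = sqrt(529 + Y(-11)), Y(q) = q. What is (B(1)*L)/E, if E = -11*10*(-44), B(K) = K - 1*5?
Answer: -sqrt(518)/1210 ≈ -0.018810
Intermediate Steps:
B(K) = -5 + K (B(K) = K - 5 = -5 + K)
L = sqrt(518) (L = sqrt(529 - 11) = sqrt(518) ≈ 22.760)
E = 4840 (E = -110*(-44) = 4840)
(B(1)*L)/E = ((-5 + 1)*sqrt(518))/4840 = -4*sqrt(518)*(1/4840) = -sqrt(518)/1210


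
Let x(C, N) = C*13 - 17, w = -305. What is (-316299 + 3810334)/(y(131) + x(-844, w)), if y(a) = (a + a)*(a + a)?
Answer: 698807/11531 ≈ 60.602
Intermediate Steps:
x(C, N) = -17 + 13*C (x(C, N) = 13*C - 17 = -17 + 13*C)
y(a) = 4*a**2 (y(a) = (2*a)*(2*a) = 4*a**2)
(-316299 + 3810334)/(y(131) + x(-844, w)) = (-316299 + 3810334)/(4*131**2 + (-17 + 13*(-844))) = 3494035/(4*17161 + (-17 - 10972)) = 3494035/(68644 - 10989) = 3494035/57655 = 3494035*(1/57655) = 698807/11531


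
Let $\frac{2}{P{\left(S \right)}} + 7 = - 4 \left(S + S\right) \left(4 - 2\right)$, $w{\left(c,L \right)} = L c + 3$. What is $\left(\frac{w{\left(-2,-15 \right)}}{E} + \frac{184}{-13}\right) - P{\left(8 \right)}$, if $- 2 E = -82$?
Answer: $- \frac{959459}{71955} \approx -13.334$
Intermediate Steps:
$E = 41$ ($E = \left(- \frac{1}{2}\right) \left(-82\right) = 41$)
$w{\left(c,L \right)} = 3 + L c$
$P{\left(S \right)} = \frac{2}{-7 - 16 S}$ ($P{\left(S \right)} = \frac{2}{-7 + - 4 \left(S + S\right) \left(4 - 2\right)} = \frac{2}{-7 + - 4 \cdot 2 S 2} = \frac{2}{-7 + - 8 S 2} = \frac{2}{-7 - 16 S}$)
$\left(\frac{w{\left(-2,-15 \right)}}{E} + \frac{184}{-13}\right) - P{\left(8 \right)} = \left(\frac{3 - -30}{41} + \frac{184}{-13}\right) - - \frac{2}{7 + 16 \cdot 8} = \left(\left(3 + 30\right) \frac{1}{41} + 184 \left(- \frac{1}{13}\right)\right) - - \frac{2}{7 + 128} = \left(33 \cdot \frac{1}{41} - \frac{184}{13}\right) - - \frac{2}{135} = \left(\frac{33}{41} - \frac{184}{13}\right) - \left(-2\right) \frac{1}{135} = - \frac{7115}{533} - - \frac{2}{135} = - \frac{7115}{533} + \frac{2}{135} = - \frac{959459}{71955}$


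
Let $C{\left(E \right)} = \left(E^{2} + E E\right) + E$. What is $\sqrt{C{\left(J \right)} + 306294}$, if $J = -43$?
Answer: $\sqrt{309949} \approx 556.73$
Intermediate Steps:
$C{\left(E \right)} = E + 2 E^{2}$ ($C{\left(E \right)} = \left(E^{2} + E^{2}\right) + E = 2 E^{2} + E = E + 2 E^{2}$)
$\sqrt{C{\left(J \right)} + 306294} = \sqrt{- 43 \left(1 + 2 \left(-43\right)\right) + 306294} = \sqrt{- 43 \left(1 - 86\right) + 306294} = \sqrt{\left(-43\right) \left(-85\right) + 306294} = \sqrt{3655 + 306294} = \sqrt{309949}$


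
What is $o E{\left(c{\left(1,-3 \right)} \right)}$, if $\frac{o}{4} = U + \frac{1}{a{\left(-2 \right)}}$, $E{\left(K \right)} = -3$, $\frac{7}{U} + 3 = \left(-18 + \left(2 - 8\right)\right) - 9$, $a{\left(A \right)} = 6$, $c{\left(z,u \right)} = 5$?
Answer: $\frac{1}{3} \approx 0.33333$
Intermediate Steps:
$U = - \frac{7}{36}$ ($U = \frac{7}{-3 + \left(\left(-18 + \left(2 - 8\right)\right) - 9\right)} = \frac{7}{-3 - 33} = \frac{7}{-36} = 7 \left(- \frac{1}{36}\right) = - \frac{7}{36} \approx -0.19444$)
$o = - \frac{1}{9}$ ($o = 4 \left(- \frac{7}{36} + \frac{1}{6}\right) = 4 \left(- \frac{1}{36}\right) = - \frac{1}{9} \approx -0.11111$)
$o E{\left(c{\left(1,-3 \right)} \right)} = \left(- \frac{1}{9}\right) \left(-3\right) = \frac{1}{3}$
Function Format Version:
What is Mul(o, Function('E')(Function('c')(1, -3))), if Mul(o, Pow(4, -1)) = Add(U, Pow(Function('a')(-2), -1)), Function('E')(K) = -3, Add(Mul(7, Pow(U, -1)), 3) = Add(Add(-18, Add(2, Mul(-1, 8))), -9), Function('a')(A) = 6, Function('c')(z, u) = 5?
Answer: Rational(1, 3) ≈ 0.33333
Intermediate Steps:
U = Rational(-7, 36) (U = Mul(7, Pow(Add(-3, Add(Add(-18, Add(2, Mul(-1, 8))), -9)), -1)) = Mul(7, Pow(Add(-3, Add(Add(-18, Add(2, -8)), -9)), -1)) = Mul(7, Pow(Add(-3, Add(Add(-18, -6), -9)), -1)) = Mul(7, Pow(Add(-3, Add(-24, -9)), -1)) = Mul(7, Pow(Add(-3, -33), -1)) = Mul(7, Pow(-36, -1)) = Mul(7, Rational(-1, 36)) = Rational(-7, 36) ≈ -0.19444)
o = Rational(-1, 9) (o = Mul(4, Add(Rational(-7, 36), Pow(6, -1))) = Mul(4, Add(Rational(-7, 36), Rational(1, 6))) = Mul(4, Rational(-1, 36)) = Rational(-1, 9) ≈ -0.11111)
Mul(o, Function('E')(Function('c')(1, -3))) = Mul(Rational(-1, 9), -3) = Rational(1, 3)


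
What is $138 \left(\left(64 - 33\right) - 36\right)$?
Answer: $-690$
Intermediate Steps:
$138 \left(\left(64 - 33\right) - 36\right) = 138 \left(31 - 36\right) = 138 \left(-5\right) = -690$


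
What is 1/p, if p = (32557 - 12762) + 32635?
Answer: 1/52430 ≈ 1.9073e-5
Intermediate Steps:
p = 52430 (p = 19795 + 32635 = 52430)
1/p = 1/52430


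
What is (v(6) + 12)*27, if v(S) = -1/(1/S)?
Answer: 162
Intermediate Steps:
v(S) = -S
(v(6) + 12)*27 = (-1*6 + 12)*27 = (-6 + 12)*27 = 6*27 = 162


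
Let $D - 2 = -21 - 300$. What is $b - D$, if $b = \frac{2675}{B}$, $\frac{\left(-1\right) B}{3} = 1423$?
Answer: $\frac{1359136}{4269} \approx 318.37$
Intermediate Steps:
$B = -4269$ ($B = \left(-3\right) 1423 = -4269$)
$D = -319$ ($D = 2 - 321 = -319$)
$b = - \frac{2675}{4269}$ ($b = \frac{2675}{-4269} = 2675 \left(- \frac{1}{4269}\right) = - \frac{2675}{4269} \approx -0.62661$)
$b - D = - \frac{2675}{4269} - -319 = - \frac{2675}{4269} + 319 = \frac{1359136}{4269}$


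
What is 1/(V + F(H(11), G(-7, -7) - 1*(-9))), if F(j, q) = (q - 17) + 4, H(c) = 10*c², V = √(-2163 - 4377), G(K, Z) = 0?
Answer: -1/1639 - I*√1635/3278 ≈ -0.00061013 - 0.012335*I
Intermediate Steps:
V = 2*I*√1635 (V = √(-6540) = 2*I*√1635 ≈ 80.87*I)
F(j, q) = -13 + q (F(j, q) = (-17 + q) + 4 = -13 + q)
1/(V + F(H(11), G(-7, -7) - 1*(-9))) = 1/(2*I*√1635 + (-13 + (0 - 1*(-9)))) = 1/(2*I*√1635 + (-13 + (0 + 9))) = 1/(2*I*√1635 + (-13 + 9)) = 1/(2*I*√1635 - 4) = 1/(-4 + 2*I*√1635)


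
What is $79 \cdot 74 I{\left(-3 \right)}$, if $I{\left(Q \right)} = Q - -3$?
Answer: $0$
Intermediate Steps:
$I{\left(Q \right)} = 3 + Q$ ($I{\left(Q \right)} = Q + 3 = 3 + Q$)
$79 \cdot 74 I{\left(-3 \right)} = 79 \cdot 74 \left(3 - 3\right) = 5846 \cdot 0 = 0$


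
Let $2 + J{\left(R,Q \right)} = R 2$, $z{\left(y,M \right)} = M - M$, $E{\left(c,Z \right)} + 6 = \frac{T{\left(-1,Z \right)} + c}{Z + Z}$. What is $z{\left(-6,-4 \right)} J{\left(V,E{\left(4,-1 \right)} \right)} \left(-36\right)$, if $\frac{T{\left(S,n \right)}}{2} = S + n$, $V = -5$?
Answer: $0$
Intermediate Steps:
$T{\left(S,n \right)} = 2 S + 2 n$ ($T{\left(S,n \right)} = 2 \left(S + n\right) = 2 S + 2 n$)
$E{\left(c,Z \right)} = -6 + \frac{-2 + c + 2 Z}{2 Z}$ ($E{\left(c,Z \right)} = -6 + \frac{\left(2 \left(-1\right) + 2 Z\right) + c}{Z + Z} = -6 + \frac{\left(-2 + 2 Z\right) + c}{2 Z} = -6 + \left(-2 + c + 2 Z\right) \frac{1}{2 Z} = -6 + \frac{-2 + c + 2 Z}{2 Z}$)
$z{\left(y,M \right)} = 0$
$J{\left(R,Q \right)} = -2 + 2 R$ ($J{\left(R,Q \right)} = -2 + R 2 = -2 + 2 R$)
$z{\left(-6,-4 \right)} J{\left(V,E{\left(4,-1 \right)} \right)} \left(-36\right) = 0 \left(-2 + 2 \left(-5\right)\right) \left(-36\right) = 0 \left(-2 - 10\right) \left(-36\right) = 0 \left(-12\right) \left(-36\right) = 0 \left(-36\right) = 0$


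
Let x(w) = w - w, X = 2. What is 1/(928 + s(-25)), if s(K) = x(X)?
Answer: 1/928 ≈ 0.0010776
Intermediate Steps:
x(w) = 0
s(K) = 0
1/(928 + s(-25)) = 1/(928 + 0) = 1/928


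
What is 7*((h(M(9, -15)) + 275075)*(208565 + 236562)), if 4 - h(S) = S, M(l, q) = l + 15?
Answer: 857040848895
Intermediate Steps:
M(l, q) = 15 + l
h(S) = 4 - S
7*((h(M(9, -15)) + 275075)*(208565 + 236562)) = 7*(((4 - (15 + 9)) + 275075)*(208565 + 236562)) = 7*(((4 - 1*24) + 275075)*445127) = 7*(((4 - 24) + 275075)*445127) = 7*((-20 + 275075)*445127) = 7*(275055*445127) = 7*122434406985 = 857040848895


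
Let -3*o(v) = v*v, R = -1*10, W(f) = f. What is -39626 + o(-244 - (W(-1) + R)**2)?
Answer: -252103/3 ≈ -84034.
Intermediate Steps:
R = -10
o(v) = -v**2/3 (o(v) = -v*v/3 = -v**2/3)
-39626 + o(-244 - (W(-1) + R)**2) = -39626 - (-244 - (-1 - 10)**2)**2/3 = -39626 - (-244 - 1*(-11)**2)**2/3 = -39626 - (-244 - 1*121)**2/3 = -39626 - (-244 - 121)**2/3 = -39626 - 1/3*(-365)**2 = -39626 - 1/3*133225 = -39626 - 133225/3 = -252103/3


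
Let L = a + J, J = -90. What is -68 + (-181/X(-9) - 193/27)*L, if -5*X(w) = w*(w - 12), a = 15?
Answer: 6866/63 ≈ 108.98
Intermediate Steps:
X(w) = -w*(-12 + w)/5 (X(w) = -w*(w - 12)/5 = -w*(-12 + w)/5)
L = -75 (L = 15 - 90 = -75)
-68 + (-181/X(-9) - 193/27)*L = -68 + (-181*(-5/(9*(12 - 1*(-9)))) - 193/27)*(-75) = -68 + (-181*(-5/(9*(12 + 9))) - 193*1/27)*(-75) = -68 + (-181/((1/5)*(-9)*21) - 193/27)*(-75) = -68 + (-181/(-189/5) - 193/27)*(-75) = -68 + (-181*(-5/189) - 193/27)*(-75) = -68 + (905/189 - 193/27)*(-75) = -68 - 446/189*(-75) = -68 + 11150/63 = 6866/63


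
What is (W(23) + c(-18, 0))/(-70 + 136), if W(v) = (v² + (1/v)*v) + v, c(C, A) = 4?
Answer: 557/66 ≈ 8.4394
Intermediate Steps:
W(v) = 1 + v + v² (W(v) = (v² + v/v) + v = (v² + 1) + v = (1 + v²) + v = 1 + v + v²)
(W(23) + c(-18, 0))/(-70 + 136) = ((1 + 23 + 23²) + 4)/(-70 + 136) = ((1 + 23 + 529) + 4)/66 = (553 + 4)*(1/66) = 557*(1/66) = 557/66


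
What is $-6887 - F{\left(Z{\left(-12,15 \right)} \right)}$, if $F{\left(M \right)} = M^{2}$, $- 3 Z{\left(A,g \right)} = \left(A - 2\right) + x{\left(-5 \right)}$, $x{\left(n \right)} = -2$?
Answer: $- \frac{62239}{9} \approx -6915.4$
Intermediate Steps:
$Z{\left(A,g \right)} = \frac{4}{3} - \frac{A}{3}$ ($Z{\left(A,g \right)} = - \frac{\left(A - 2\right) - 2}{3} = - \frac{\left(-2 + A\right) - 2}{3} = - \frac{-4 + A}{3} = \frac{4}{3} - \frac{A}{3}$)
$-6887 - F{\left(Z{\left(-12,15 \right)} \right)} = -6887 - \left(\frac{4}{3} - -4\right)^{2} = -6887 - \left(\frac{4}{3} + 4\right)^{2} = -6887 - \left(\frac{16}{3}\right)^{2} = -6887 - \frac{256}{9} = - \frac{62239}{9}$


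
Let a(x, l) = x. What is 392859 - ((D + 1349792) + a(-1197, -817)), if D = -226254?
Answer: -729482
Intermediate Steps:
392859 - ((D + 1349792) + a(-1197, -817)) = 392859 - ((-226254 + 1349792) - 1197) = 392859 - (1123538 - 1197) = 392859 - 1*1122341 = 392859 - 1122341 = -729482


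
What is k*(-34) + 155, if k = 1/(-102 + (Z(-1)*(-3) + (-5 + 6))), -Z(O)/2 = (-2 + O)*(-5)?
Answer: 1739/11 ≈ 158.09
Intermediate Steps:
Z(O) = -20 + 10*O (Z(O) = -2*(-2 + O)*(-5) = -2*(10 - 5*O) = -20 + 10*O)
k = -1/11 (k = 1/(-102 + ((-20 + 10*(-1))*(-3) + (-5 + 6))) = 1/(-102 + ((-20 - 10)*(-3) + 1)) = 1/(-102 + (-30*(-3) + 1)) = 1/(-102 + (90 + 1)) = 1/(-102 + 91) = 1/(-11) = -1/11 ≈ -0.090909)
k*(-34) + 155 = -1/11*(-34) + 155 = 34/11 + 155 = 1739/11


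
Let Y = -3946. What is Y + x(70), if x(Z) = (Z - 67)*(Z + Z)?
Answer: -3526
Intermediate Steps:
x(Z) = 2*Z*(-67 + Z) (x(Z) = (-67 + Z)*(2*Z) = 2*Z*(-67 + Z))
Y + x(70) = -3946 + 2*70*(-67 + 70) = -3946 + 2*70*3 = -3946 + 420 = -3526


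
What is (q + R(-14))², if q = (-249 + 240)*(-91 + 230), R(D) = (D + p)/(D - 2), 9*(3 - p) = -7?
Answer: 2026170169/1296 ≈ 1.5634e+6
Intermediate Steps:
p = 34/9 (p = 3 - ⅑*(-7) = 3 + 7/9 = 34/9 ≈ 3.7778)
R(D) = (34/9 + D)/(-2 + D) (R(D) = (D + 34/9)/(D - 2) = (34/9 + D)/(-2 + D))
q = -1251 (q = -9*139 = -1251)
(q + R(-14))² = (-1251 + (34/9 - 14)/(-2 - 14))² = (-1251 - 92/9/(-16))² = (-1251 - 1/16*(-92/9))² = (-1251 + 23/36)² = (-45013/36)² = 2026170169/1296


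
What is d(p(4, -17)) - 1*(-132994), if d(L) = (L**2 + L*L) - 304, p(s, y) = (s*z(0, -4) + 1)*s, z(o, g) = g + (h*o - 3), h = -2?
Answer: 156018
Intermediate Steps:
z(o, g) = -3 + g - 2*o (z(o, g) = g + (-2*o - 3) = g + (-3 - 2*o) = -3 + g - 2*o)
p(s, y) = s*(1 - 7*s) (p(s, y) = (s*(-3 - 4 - 2*0) + 1)*s = (s*(-3 - 4 + 0) + 1)*s = (s*(-7) + 1)*s = (-7*s + 1)*s = (1 - 7*s)*s = s*(1 - 7*s))
d(L) = -304 + 2*L**2 (d(L) = (L**2 + L**2) - 304 = 2*L**2 - 304 = -304 + 2*L**2)
d(p(4, -17)) - 1*(-132994) = (-304 + 2*(4*(1 - 7*4))**2) - 1*(-132994) = (-304 + 2*(4*(1 - 28))**2) + 132994 = (-304 + 2*(4*(-27))**2) + 132994 = (-304 + 2*(-108)**2) + 132994 = (-304 + 2*11664) + 132994 = (-304 + 23328) + 132994 = 23024 + 132994 = 156018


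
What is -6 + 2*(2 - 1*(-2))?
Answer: 2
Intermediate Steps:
-6 + 2*(2 - 1*(-2)) = -6 + 2*(2 + 2) = -6 + 2*4 = -6 + 8 = 2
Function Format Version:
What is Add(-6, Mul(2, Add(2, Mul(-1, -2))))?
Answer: 2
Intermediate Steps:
Add(-6, Mul(2, Add(2, Mul(-1, -2)))) = Add(-6, Mul(2, Add(2, 2))) = Add(-6, Mul(2, 4)) = Add(-6, 8) = 2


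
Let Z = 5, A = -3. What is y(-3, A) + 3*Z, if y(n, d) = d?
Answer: 12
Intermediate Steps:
y(-3, A) + 3*Z = -3 + 3*5 = -3 + 15 = 12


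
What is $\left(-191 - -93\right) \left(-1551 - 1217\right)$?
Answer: $271264$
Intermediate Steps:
$\left(-191 - -93\right) \left(-1551 - 1217\right) = \left(-191 + 93\right) \left(-2768\right) = \left(-98\right) \left(-2768\right) = 271264$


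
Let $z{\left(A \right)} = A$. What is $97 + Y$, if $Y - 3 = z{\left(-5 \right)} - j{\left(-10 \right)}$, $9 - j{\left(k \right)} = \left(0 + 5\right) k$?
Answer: $36$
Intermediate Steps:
$j{\left(k \right)} = 9 - 5 k$ ($j{\left(k \right)} = 9 - \left(0 + 5\right) k = 9 - 5 k$)
$Y = -61$ ($Y = 3 - \left(14 + 50\right) = 3 - 64 = -61$)
$97 + Y = 97 - 61 = 36$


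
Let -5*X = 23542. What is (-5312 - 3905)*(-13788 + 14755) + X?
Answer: -44587737/5 ≈ -8.9176e+6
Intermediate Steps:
X = -23542/5 (X = -1/5*23542 = -23542/5 ≈ -4708.4)
(-5312 - 3905)*(-13788 + 14755) + X = (-5312 - 3905)*(-13788 + 14755) - 23542/5 = -9217*967 - 23542/5 = -8912839 - 23542/5 = -44587737/5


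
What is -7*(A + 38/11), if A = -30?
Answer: 2044/11 ≈ 185.82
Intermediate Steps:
-7*(A + 38/11) = -7*(-30 + 38/11) = -7*(-292/11) = 2044/11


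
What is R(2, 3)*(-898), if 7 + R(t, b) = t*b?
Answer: 898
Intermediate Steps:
R(t, b) = -7 + b*t (R(t, b) = -7 + t*b = -7 + b*t)
R(2, 3)*(-898) = (-7 + 3*2)*(-898) = (-7 + 6)*(-898) = -1*(-898) = 898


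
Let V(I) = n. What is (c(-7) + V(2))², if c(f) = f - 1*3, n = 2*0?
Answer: 100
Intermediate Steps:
n = 0
V(I) = 0
c(f) = -3 + f (c(f) = f - 3 = -3 + f)
(c(-7) + V(2))² = ((-3 - 7) + 0)² = (-10 + 0)² = (-10)² = 100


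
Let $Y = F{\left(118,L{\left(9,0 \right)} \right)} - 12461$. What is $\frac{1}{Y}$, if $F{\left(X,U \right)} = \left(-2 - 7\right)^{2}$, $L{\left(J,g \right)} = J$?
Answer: $- \frac{1}{12380} \approx -8.0775 \cdot 10^{-5}$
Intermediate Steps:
$F{\left(X,U \right)} = 81$ ($F{\left(X,U \right)} = \left(-9\right)^{2} = 81$)
$Y = -12380$ ($Y = 81 - 12461 = -12380$)
$\frac{1}{Y} = \frac{1}{-12380} = - \frac{1}{12380}$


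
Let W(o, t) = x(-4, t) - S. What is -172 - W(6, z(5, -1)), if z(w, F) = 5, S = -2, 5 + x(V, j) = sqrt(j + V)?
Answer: -170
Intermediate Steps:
x(V, j) = -5 + sqrt(V + j) (x(V, j) = -5 + sqrt(j + V) = -5 + sqrt(V + j))
W(o, t) = -3 + sqrt(-4 + t) (W(o, t) = (-5 + sqrt(-4 + t)) - 1*(-2) = (-5 + sqrt(-4 + t)) + 2 = -3 + sqrt(-4 + t))
-172 - W(6, z(5, -1)) = -172 - (-3 + sqrt(-4 + 5)) = -172 - (-3 + sqrt(1)) = -172 - (-3 + 1) = -172 - 1*(-2) = -172 + 2 = -170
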